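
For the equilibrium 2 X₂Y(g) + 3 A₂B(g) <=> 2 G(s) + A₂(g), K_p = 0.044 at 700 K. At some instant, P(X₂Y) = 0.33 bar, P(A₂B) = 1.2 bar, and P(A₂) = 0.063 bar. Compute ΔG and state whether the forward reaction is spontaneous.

ΔG = 11.8 kJ/mol; the forward reaction is non-spontaneous

(G is a pure solid — omitted from Q_p.)
Q_p = P(A₂) / (P(X₂Y)²·P(A₂B)³) = (0.063) / ((0.33)²·(1.2)³) = 0.335
ΔG = RT ln(Q_p/K_p) = (8.314 J mol⁻¹ K⁻¹)(700 K) × ln(0.335/0.044)
   = (5.820 kJ/mol)(2.030) = 11.8 kJ/mol
ΔG > 0, so the forward reaction is non-spontaneous (proceeds in reverse).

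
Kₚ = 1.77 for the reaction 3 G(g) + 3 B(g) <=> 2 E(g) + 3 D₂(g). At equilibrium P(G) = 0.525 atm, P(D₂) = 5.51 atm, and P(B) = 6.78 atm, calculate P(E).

P(E) = 0.691 atm

At equilibrium, Kₚ = P(E)²·P(D₂)³ / (P(G)³·P(B)³) = 1.77.
(P(E))²·(5.51)³ / ((0.525)³·(6.78)³) = 1.77
P(E)² = 0.477 ⇒ P(E) = 0.691 atm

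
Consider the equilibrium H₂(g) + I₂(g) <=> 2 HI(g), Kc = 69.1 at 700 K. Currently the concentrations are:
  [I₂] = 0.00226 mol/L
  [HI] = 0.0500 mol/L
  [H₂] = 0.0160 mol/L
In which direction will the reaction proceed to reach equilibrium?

no net change (already at equilibrium)

Qc = [HI]² / ([H₂]·[I₂]) = (0.0500)² / ((0.0160)·(0.00226)) = 69.1
Qc = 69.1 = Kc, so the system is already at equilibrium.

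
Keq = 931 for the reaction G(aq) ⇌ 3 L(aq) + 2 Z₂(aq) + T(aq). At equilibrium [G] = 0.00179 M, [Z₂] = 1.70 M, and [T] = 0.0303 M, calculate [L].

At equilibrium, Keq = [L]³·[Z₂]²·[T] / [G] = 931.
([L])³·(1.70)²·(0.0303) / (0.00179) = 931
[L]³ = 19.0 ⇒ [L] = 2.67 M

[L] = 2.67 M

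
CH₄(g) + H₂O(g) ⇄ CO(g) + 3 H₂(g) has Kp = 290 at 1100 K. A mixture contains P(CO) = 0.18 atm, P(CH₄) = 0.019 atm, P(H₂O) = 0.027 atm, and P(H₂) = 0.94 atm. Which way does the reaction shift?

Qp = P(CO)·P(H₂)³ / (P(CH₄)·P(H₂O)) = (0.18)·(0.94)³ / ((0.019)·(0.027)) = 290
Qp = 290 = Kp, so the system is already at equilibrium.

at equilibrium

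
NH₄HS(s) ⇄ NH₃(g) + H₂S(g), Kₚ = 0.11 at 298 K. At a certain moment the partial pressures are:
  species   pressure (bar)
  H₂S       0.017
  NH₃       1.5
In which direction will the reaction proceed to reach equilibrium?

toward products

(NH₄HS is a pure solid — omitted from Qₚ.)
Qₚ = P(NH₃)·P(H₂S) = (1.5)·(0.017) = 0.026
Qₚ = 0.026 < Kₚ = 0.11, so the forward reaction proceeds.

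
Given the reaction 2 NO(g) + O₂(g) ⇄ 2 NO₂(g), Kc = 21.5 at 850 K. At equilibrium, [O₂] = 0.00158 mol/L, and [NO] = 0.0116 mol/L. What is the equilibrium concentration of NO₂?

At equilibrium, Kc = [NO₂]² / ([NO]²·[O₂]) = 21.5.
([NO₂])² / ((0.0116)²·(0.00158)) = 21.5
[NO₂]² = 4.57e-6 ⇒ [NO₂] = 0.00214 mol/L

[NO₂] = 0.00214 mol/L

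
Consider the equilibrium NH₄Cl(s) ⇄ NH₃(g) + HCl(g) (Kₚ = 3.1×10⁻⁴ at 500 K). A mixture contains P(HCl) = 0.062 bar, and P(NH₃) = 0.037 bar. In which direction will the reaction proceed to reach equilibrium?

(NH₄Cl is a pure solid — omitted from Qₚ.)
Qₚ = P(NH₃)·P(HCl) = (0.037)·(0.062) = 0.0023
Qₚ = 0.0023 > Kₚ = 3.1×10⁻⁴, so the reverse reaction proceeds.

in the reverse direction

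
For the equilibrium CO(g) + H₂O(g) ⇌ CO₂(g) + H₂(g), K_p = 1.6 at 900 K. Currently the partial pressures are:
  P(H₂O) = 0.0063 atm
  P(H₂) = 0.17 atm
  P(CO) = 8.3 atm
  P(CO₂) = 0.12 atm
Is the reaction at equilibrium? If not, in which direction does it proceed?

forward (toward products)

Q_p = P(CO₂)·P(H₂) / (P(CO)·P(H₂O)) = (0.12)·(0.17) / ((8.3)·(0.0063)) = 0.39
Q_p = 0.39 < K_p = 1.6, so the forward reaction proceeds.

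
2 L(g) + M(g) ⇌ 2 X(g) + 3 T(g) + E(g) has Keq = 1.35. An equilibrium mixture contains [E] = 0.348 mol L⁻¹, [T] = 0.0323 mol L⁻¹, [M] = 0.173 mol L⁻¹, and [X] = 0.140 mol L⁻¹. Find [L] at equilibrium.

At equilibrium, Keq = [X]²·[T]³·[E] / ([L]²·[M]) = 1.35.
(0.140)²·(0.0323)³·(0.348) / (([L])²·(0.173)) = 1.35
[L]² = 9.84×10⁻⁷ ⇒ [L] = 9.92×10⁻⁴ mol L⁻¹

[L] = 9.92×10⁻⁴ mol L⁻¹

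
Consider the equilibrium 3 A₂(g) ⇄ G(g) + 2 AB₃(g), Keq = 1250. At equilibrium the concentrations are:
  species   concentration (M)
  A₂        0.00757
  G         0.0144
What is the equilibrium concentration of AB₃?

[AB₃] = 0.194 M

At equilibrium, Keq = [G]·[AB₃]² / [A₂]³ = 1250.
(0.0144)·([AB₃])² / (0.00757)³ = 1250
[AB₃]² = 0.0377 ⇒ [AB₃] = 0.194 M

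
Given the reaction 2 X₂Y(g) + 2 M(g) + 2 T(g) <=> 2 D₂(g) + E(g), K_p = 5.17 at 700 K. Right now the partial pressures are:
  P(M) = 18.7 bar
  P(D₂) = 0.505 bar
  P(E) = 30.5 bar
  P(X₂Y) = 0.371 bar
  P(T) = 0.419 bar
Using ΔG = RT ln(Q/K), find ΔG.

Q_p = P(D₂)²·P(E) / (P(X₂Y)²·P(M)²·P(T)²) = (0.505)²·(30.5) / ((0.371)²·(18.7)²·(0.419)²) = 0.920
ΔG = RT ln(Q_p/K_p) = (8.314 J mol⁻¹ K⁻¹)(700 K) × ln(0.920/5.17)
   = (5.820 kJ/mol)(-1.726) = -10.0 kJ/mol
ΔG < 0, so the forward reaction is spontaneous (proceeds forward).

ΔG = -10.0 kJ/mol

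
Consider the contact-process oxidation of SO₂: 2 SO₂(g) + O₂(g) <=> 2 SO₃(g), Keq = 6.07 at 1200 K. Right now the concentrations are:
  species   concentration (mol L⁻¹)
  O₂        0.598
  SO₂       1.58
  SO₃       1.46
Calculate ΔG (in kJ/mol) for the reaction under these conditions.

Q = [SO₃]² / ([SO₂]²·[O₂]) = (1.46)² / ((1.58)²·(0.598)) = 1.43
ΔG = RT ln(Q/Keq) = (8.314 J mol⁻¹ K⁻¹)(1200 K) × ln(1.43/6.07)
   = (9.977 kJ/mol)(-1.446) = -14.4 kJ/mol
ΔG < 0, so the forward reaction is spontaneous (proceeds forward).

ΔG = -14.4 kJ/mol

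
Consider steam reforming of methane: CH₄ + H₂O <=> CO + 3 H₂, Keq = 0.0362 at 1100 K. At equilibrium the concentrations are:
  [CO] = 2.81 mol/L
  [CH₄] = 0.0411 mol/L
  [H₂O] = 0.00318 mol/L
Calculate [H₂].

At equilibrium, Keq = [CO]·[H₂]³ / ([CH₄]·[H₂O]) = 0.0362.
(2.81)·([H₂])³ / ((0.0411)·(0.00318)) = 0.0362
[H₂]³ = 1.68×10⁻⁶ ⇒ [H₂] = 0.0119 mol/L

[H₂] = 0.0119 mol/L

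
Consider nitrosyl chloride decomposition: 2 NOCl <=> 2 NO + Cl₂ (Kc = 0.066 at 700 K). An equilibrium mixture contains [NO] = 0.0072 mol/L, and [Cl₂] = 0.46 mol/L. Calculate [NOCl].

At equilibrium, Kc = [NO]²·[Cl₂] / [NOCl]² = 0.066.
(0.0072)²·(0.46) / ([NOCl])² = 0.066
[NOCl]² = 3.61×10⁻⁴ ⇒ [NOCl] = 0.019 mol/L

[NOCl] = 0.019 mol/L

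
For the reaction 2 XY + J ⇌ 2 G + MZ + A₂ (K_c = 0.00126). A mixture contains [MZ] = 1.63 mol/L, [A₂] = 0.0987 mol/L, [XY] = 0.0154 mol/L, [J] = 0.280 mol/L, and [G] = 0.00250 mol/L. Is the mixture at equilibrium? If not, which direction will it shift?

no; Q > K, reaction proceeds in reverse

Q_c = [G]²·[MZ]·[A₂] / ([XY]²·[J]) = (0.00250)²·(1.63)·(0.0987) / ((0.0154)²·(0.280)) = 0.0151
Q_c = 0.0151 > K_c = 0.00126: net reverse reaction.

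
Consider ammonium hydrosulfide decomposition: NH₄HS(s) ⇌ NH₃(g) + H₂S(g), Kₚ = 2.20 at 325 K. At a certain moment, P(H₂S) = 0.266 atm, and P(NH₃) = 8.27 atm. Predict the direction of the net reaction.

at equilibrium

(NH₄HS is a pure solid — omitted from Qₚ.)
Qₚ = P(NH₃)·P(H₂S) = (8.27)·(0.266) = 2.20
Qₚ = 2.20 = Kₚ, so the system is already at equilibrium.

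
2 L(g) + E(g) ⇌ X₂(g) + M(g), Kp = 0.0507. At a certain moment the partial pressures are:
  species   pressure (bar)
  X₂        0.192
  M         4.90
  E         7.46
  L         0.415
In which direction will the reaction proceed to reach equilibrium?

toward reactants

Qp = P(X₂)·P(M) / (P(L)²·P(E)) = (0.192)·(4.90) / ((0.415)²·(7.46)) = 0.732
Qp = 0.732 > Kp = 0.0507, so the reverse reaction proceeds.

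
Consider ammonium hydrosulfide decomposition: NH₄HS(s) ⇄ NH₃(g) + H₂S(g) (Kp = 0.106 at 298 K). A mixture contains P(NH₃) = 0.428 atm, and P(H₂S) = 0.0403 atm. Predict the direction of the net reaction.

(NH₄HS is a pure solid — omitted from Qp.)
Qp = P(NH₃)·P(H₂S) = (0.428)·(0.0403) = 0.0172
Qp = 0.0172 < Kp = 0.106, so the forward reaction proceeds.

forward (toward products)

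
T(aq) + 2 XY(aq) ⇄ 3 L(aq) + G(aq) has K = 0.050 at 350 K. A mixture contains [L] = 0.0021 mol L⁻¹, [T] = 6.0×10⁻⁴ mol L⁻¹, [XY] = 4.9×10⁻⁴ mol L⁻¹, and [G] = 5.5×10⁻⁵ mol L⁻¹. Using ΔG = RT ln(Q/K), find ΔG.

ΔG = -7.71 kJ/mol

Q = [L]³·[G] / ([T]·[XY]²) = (0.0021)³·(5.5×10⁻⁵) / ((6.0×10⁻⁴)·(4.9×10⁻⁴)²) = 0.00354
ΔG = RT ln(Q/K) = (8.314 J mol⁻¹ K⁻¹)(350 K) × ln(0.00354/0.050)
   = (2.910 kJ/mol)(-2.648) = -7.71 kJ/mol
ΔG < 0, so the forward reaction is spontaneous (proceeds forward).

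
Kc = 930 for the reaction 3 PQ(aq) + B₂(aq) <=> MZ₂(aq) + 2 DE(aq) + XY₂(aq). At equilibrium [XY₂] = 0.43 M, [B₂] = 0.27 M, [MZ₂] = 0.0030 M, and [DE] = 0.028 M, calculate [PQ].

[PQ] = 0.0016 M

At equilibrium, Kc = [MZ₂]·[DE]²·[XY₂] / ([PQ]³·[B₂]) = 930.
(0.0030)·(0.028)²·(0.43) / (([PQ])³·(0.27)) = 930
[PQ]³ = 4.03×10⁻⁹ ⇒ [PQ] = 0.0016 M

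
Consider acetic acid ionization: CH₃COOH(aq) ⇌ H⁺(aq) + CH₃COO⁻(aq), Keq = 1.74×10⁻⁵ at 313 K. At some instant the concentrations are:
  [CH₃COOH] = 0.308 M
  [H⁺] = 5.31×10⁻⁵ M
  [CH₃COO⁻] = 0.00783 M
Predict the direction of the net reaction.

Q = [H⁺]·[CH₃COO⁻] / [CH₃COOH] = (5.31×10⁻⁵)·(0.00783) / (0.308) = 1.35×10⁻⁶
Q = 1.35×10⁻⁶ < Keq = 1.74×10⁻⁵, so the forward reaction proceeds.

toward products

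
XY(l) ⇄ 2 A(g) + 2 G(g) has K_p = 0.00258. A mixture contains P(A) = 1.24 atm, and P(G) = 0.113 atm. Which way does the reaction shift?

(XY is a pure liquid — omitted from Q_p.)
Q_p = P(A)²·P(G)² = (1.24)²·(0.113)² = 0.0196
Q_p = 0.0196 > K_p = 0.00258, so the reverse reaction proceeds.

toward reactants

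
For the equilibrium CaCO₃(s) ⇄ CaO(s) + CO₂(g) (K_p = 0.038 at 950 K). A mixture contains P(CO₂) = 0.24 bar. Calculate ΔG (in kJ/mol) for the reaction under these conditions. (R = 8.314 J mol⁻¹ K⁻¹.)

ΔG = 14.6 kJ/mol

(CaCO₃, CaO are pure solids — omitted from Q_p.)
Q_p = P(CO₂) = 0.240
ΔG = RT ln(Q_p/K_p) = (8.314 J mol⁻¹ K⁻¹)(950 K) × ln(0.240/0.038)
   = (7.898 kJ/mol)(1.843) = 14.6 kJ/mol
ΔG > 0, so the forward reaction is non-spontaneous (proceeds in reverse).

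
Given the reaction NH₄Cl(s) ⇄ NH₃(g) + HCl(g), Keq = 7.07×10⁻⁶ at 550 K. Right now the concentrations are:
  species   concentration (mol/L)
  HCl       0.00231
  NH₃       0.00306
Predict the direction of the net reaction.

neither direction; the system is at equilibrium

(NH₄Cl is a pure solid — omitted from Q.)
Q = [NH₃]·[HCl] = (0.00306)·(0.00231) = 7.07×10⁻⁶
Q = 7.07×10⁻⁶ = Keq, so the system is already at equilibrium.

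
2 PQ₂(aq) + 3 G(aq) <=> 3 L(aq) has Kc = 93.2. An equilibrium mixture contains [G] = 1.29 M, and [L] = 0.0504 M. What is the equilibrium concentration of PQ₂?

At equilibrium, Kc = [L]³ / ([PQ₂]²·[G]³) = 93.2.
(0.0504)³ / (([PQ₂])²·(1.29)³) = 93.2
[PQ₂]² = 6.40e-7 ⇒ [PQ₂] = 8.00e-4 M

[PQ₂] = 8.00e-4 M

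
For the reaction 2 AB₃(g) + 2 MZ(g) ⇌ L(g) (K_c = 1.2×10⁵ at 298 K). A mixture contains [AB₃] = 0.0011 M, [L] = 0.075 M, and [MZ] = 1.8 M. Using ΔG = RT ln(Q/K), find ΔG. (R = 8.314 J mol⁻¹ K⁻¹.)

ΔG = -4.55 kJ/mol

Q_c = [L] / ([AB₃]²·[MZ]²) = (0.075) / ((0.0011)²·(1.8)²) = 19100
ΔG = RT ln(Q_c/K_c) = (8.314 J mol⁻¹ K⁻¹)(298 K) × ln(19100/1.2×10⁵)
   = (2.478 kJ/mol)(-1.838) = -4.55 kJ/mol
ΔG < 0, so the forward reaction is spontaneous (proceeds forward).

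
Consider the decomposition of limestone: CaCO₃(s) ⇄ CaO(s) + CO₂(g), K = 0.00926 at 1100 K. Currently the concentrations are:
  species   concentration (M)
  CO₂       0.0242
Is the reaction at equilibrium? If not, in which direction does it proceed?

(CaCO₃, CaO are pure solids — omitted from Q.)
Q = [CO₂] = 0.0242
Q = 0.0242 > K = 0.00926, so the reverse reaction proceeds.

reverse (toward reactants)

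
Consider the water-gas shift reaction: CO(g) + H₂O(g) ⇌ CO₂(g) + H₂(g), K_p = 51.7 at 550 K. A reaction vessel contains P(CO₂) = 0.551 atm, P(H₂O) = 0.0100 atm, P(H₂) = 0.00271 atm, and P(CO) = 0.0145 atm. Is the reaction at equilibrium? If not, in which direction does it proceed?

in the forward direction

Q_p = P(CO₂)·P(H₂) / (P(CO)·P(H₂O)) = (0.551)·(0.00271) / ((0.0145)·(0.0100)) = 10.3
Q_p = 10.3 < K_p = 51.7, so the forward reaction proceeds.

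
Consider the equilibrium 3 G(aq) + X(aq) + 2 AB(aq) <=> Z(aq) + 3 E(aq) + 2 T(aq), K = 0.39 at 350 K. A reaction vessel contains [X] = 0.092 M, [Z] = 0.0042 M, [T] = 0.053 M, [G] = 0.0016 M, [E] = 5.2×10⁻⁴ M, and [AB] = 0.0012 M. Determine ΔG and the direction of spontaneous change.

Q = [Z]·[E]³·[T]² / ([G]³·[X]·[AB]²) = (0.0042)·(5.2×10⁻⁴)³·(0.053)² / ((0.0016)³·(0.092)·(0.0012)²) = 3.06
ΔG = RT ln(Q/K) = (8.314 J mol⁻¹ K⁻¹)(350 K) × ln(3.06/0.39)
   = (2.910 kJ/mol)(2.060) = 5.99 kJ/mol
ΔG > 0, so the forward reaction is non-spontaneous (proceeds in reverse).

ΔG = 5.99 kJ/mol; the forward reaction is non-spontaneous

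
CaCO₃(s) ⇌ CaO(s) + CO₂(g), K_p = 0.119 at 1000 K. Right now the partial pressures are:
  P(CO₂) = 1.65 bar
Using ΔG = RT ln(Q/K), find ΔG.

(CaCO₃, CaO are pure solids — omitted from Q_p.)
Q_p = P(CO₂) = 1.65
ΔG = RT ln(Q_p/K_p) = (8.314 J mol⁻¹ K⁻¹)(1000 K) × ln(1.65/0.119)
   = (8.314 kJ/mol)(2.629) = 21.9 kJ/mol
ΔG > 0, so the forward reaction is non-spontaneous (proceeds in reverse).

ΔG = 21.9 kJ/mol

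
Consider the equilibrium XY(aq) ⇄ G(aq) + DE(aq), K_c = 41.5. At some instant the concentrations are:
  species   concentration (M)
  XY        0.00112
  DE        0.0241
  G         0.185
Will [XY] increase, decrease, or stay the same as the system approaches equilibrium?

Q_c = [G]·[DE] / [XY] = (0.185)·(0.0241) / (0.00112) = 3.98
Q_c = 3.98 < K_c = 41.5: net forward reaction.
XY is a reactant, so it decreases.

decrease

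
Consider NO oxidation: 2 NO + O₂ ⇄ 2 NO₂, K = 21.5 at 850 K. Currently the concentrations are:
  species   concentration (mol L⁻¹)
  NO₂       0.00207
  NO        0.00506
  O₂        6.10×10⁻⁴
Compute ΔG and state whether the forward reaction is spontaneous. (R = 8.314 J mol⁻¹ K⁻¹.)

Q = [NO₂]² / ([NO]²·[O₂]) = (0.00207)² / ((0.00506)²·(6.10×10⁻⁴)) = 274
ΔG = RT ln(Q/K) = (8.314 J mol⁻¹ K⁻¹)(850 K) × ln(274/21.5)
   = (7.067 kJ/mol)(2.545) = 18.0 kJ/mol
ΔG > 0, so the forward reaction is non-spontaneous (proceeds in reverse).

ΔG = 18.0 kJ/mol; the forward reaction is non-spontaneous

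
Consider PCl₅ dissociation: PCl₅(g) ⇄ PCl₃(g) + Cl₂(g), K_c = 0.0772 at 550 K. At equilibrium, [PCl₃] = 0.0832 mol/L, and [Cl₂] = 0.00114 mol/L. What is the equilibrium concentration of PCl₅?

[PCl₅] = 0.00123 mol/L

At equilibrium, K_c = [PCl₃]·[Cl₂] / [PCl₅] = 0.0772.
(0.0832)·(0.00114) / ([PCl₅]) = 0.0772
[PCl₅] = 0.00123 mol/L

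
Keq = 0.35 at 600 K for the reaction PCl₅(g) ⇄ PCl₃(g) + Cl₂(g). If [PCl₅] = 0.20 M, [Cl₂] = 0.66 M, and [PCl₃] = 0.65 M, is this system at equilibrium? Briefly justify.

Q = [PCl₃]·[Cl₂] / [PCl₅] = (0.65)·(0.66) / (0.20) = 2.1
Q = 2.1 > Keq = 0.35: net reverse reaction.

no; Q > K, reaction proceeds in reverse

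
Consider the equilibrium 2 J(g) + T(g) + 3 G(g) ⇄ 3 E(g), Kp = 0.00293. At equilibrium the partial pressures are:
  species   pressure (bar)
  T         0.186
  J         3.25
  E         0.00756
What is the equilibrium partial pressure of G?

At equilibrium, Kp = P(E)³ / (P(J)²·P(T)·P(G)³) = 0.00293.
(0.00756)³ / ((3.25)²·(0.186)·(P(G))³) = 0.00293
P(G)³ = 7.51×10⁻⁵ ⇒ P(G) = 0.0422 bar

P(G) = 0.0422 bar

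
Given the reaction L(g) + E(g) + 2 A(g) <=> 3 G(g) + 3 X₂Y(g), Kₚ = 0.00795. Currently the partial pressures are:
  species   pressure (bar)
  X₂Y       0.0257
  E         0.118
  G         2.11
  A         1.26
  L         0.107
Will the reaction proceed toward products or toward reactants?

at equilibrium

Qₚ = P(G)³·P(X₂Y)³ / (P(L)·P(E)·P(A)²) = (2.11)³·(0.0257)³ / ((0.107)·(0.118)·(1.26)²) = 0.00795
Qₚ = 0.00795 = Kₚ, so the system is already at equilibrium.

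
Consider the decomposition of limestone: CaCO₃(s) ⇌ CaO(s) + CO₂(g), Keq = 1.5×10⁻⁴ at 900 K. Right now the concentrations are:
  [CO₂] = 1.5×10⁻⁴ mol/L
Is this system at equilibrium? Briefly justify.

(CaCO₃, CaO are pure solids — omitted from Q.)
Q = [CO₂] = 1.5×10⁻⁴
Q = 1.5×10⁻⁴ = Keq; the system is at equilibrium.

yes, at equilibrium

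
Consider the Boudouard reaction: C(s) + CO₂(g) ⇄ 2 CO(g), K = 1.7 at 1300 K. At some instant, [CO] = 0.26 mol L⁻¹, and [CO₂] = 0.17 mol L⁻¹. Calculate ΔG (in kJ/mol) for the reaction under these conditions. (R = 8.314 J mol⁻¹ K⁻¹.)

(C is a pure solid — omitted from Q.)
Q = [CO]² / [CO₂] = (0.26)² / (0.17) = 0.398
ΔG = RT ln(Q/K) = (8.314 J mol⁻¹ K⁻¹)(1300 K) × ln(0.398/1.7)
   = (10.81 kJ/mol)(-1.452) = -15.7 kJ/mol
ΔG < 0, so the forward reaction is spontaneous (proceeds forward).

ΔG = -15.7 kJ/mol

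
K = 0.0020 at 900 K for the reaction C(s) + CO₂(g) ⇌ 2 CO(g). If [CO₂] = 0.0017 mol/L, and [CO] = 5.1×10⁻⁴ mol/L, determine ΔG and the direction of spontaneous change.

(C is a pure solid — omitted from Q.)
Q = [CO]² / [CO₂] = (5.1×10⁻⁴)² / (0.0017) = 1.53×10⁻⁴
ΔG = RT ln(Q/K) = (8.314 J mol⁻¹ K⁻¹)(900 K) × ln(1.53×10⁻⁴/0.0020)
   = (7.483 kJ/mol)(-2.570) = -19.2 kJ/mol
ΔG < 0, so the forward reaction is spontaneous (proceeds forward).

ΔG = -19.2 kJ/mol; the forward reaction is spontaneous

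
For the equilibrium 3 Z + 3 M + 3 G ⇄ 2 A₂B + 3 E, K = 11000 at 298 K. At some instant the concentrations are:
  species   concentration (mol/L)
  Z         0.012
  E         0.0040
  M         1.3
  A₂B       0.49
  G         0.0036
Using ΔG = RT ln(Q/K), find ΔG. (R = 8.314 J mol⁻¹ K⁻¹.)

Q = [A₂B]²·[E]³ / ([Z]³·[M]³·[G]³) = (0.49)²·(0.0040)³ / ((0.012)³·(1.3)³·(0.0036)³) = 86800
ΔG = RT ln(Q/K) = (8.314 J mol⁻¹ K⁻¹)(298 K) × ln(86800/11000)
   = (2.478 kJ/mol)(2.066) = 5.12 kJ/mol
ΔG > 0, so the forward reaction is non-spontaneous (proceeds in reverse).

ΔG = 5.12 kJ/mol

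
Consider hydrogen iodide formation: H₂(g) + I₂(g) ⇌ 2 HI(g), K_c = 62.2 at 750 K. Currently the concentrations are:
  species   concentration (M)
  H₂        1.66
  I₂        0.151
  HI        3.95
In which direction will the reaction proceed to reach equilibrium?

neither direction; the system is at equilibrium

Q_c = [HI]² / ([H₂]·[I₂]) = (3.95)² / ((1.66)·(0.151)) = 62.2
Q_c = 62.2 = K_c, so the system is already at equilibrium.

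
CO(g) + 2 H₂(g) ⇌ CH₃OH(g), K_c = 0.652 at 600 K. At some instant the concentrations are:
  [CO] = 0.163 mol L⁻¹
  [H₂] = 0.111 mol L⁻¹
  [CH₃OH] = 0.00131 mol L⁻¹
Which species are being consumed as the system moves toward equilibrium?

none (at equilibrium)

Q_c = [CH₃OH] / ([CO]·[H₂]²) = (0.00131) / ((0.163)·(0.111)²) = 0.652
Q_c = 0.652 = K_c; the system is at equilibrium.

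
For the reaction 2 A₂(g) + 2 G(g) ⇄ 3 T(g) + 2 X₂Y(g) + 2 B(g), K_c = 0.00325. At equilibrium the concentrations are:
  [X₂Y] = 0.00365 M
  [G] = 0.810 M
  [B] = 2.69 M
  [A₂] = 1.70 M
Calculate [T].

At equilibrium, K_c = [T]³·[X₂Y]²·[B]² / ([A₂]²·[G]²) = 0.00325.
([T])³·(0.00365)²·(2.69)² / ((1.70)²·(0.810)²) = 0.00325
[T]³ = 63.9 ⇒ [T] = 4.00 M

[T] = 4.00 M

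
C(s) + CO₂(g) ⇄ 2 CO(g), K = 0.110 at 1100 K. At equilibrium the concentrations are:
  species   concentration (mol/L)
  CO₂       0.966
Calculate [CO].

(C is a pure solid — omitted from K.)
At equilibrium, K = [CO]² / [CO₂] = 0.110.
([CO])² / (0.966) = 0.110
[CO]² = 0.106 ⇒ [CO] = 0.326 mol/L

[CO] = 0.326 mol/L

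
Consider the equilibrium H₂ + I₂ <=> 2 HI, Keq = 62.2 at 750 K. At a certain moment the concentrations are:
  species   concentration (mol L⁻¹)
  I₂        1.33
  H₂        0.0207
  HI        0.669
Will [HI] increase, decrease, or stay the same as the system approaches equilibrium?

increase

Q = [HI]² / ([H₂]·[I₂]) = (0.669)² / ((0.0207)·(1.33)) = 16.3
Q = 16.3 < Keq = 62.2: net forward reaction.
HI is a product, so it increases.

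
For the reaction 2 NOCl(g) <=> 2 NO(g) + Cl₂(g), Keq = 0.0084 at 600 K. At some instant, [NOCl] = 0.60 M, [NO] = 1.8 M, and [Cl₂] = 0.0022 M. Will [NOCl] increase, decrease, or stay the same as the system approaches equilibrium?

increase

Q = [NO]²·[Cl₂] / [NOCl]² = (1.8)²·(0.0022) / (0.60)² = 0.020
Q = 0.020 > Keq = 0.0084: net reverse reaction.
NOCl is a reactant, so it increases.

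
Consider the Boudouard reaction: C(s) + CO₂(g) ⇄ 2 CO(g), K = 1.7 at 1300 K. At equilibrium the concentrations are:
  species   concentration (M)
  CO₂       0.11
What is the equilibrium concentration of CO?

(C is a pure solid — omitted from K.)
At equilibrium, K = [CO]² / [CO₂] = 1.7.
([CO])² / (0.11) = 1.7
[CO]² = 0.187 ⇒ [CO] = 0.43 M

[CO] = 0.43 M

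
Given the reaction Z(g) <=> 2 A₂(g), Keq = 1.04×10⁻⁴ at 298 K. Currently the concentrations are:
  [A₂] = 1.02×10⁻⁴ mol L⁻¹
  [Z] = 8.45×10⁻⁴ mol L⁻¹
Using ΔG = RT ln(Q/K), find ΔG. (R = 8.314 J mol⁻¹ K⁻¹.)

ΔG = -5.29 kJ/mol

Q = [A₂]² / [Z] = (1.02×10⁻⁴)² / (8.45×10⁻⁴) = 1.23×10⁻⁵
ΔG = RT ln(Q/Keq) = (8.314 J mol⁻¹ K⁻¹)(298 K) × ln(1.23×10⁻⁵/1.04×10⁻⁴)
   = (2.478 kJ/mol)(-2.135) = -5.29 kJ/mol
ΔG < 0, so the forward reaction is spontaneous (proceeds forward).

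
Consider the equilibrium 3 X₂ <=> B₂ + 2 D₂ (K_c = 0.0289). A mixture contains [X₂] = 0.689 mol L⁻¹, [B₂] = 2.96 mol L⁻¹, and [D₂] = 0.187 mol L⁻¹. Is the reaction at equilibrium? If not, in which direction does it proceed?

Q_c = [B₂]·[D₂]² / [X₂]³ = (2.96)·(0.187)² / (0.689)³ = 0.316
Q_c = 0.316 > K_c = 0.0289, so the reverse reaction proceeds.

in the reverse direction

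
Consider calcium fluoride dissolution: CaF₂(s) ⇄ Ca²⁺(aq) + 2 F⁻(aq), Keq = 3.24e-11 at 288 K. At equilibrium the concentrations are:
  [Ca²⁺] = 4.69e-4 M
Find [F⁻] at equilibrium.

(CaF₂ is a pure solid — omitted from Keq.)
At equilibrium, Keq = [Ca²⁺]·[F⁻]² = 3.24e-11.
(4.69e-4)·([F⁻])² = 3.24e-11
[F⁻]² = 6.91e-8 ⇒ [F⁻] = 2.63e-4 M

[F⁻] = 2.63e-4 M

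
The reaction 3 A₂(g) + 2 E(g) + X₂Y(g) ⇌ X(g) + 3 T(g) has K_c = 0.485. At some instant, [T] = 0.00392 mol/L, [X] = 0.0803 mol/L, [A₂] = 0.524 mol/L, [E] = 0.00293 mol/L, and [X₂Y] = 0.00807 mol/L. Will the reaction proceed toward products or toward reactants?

no net change (already at equilibrium)

Q_c = [X]·[T]³ / ([A₂]³·[E]²·[X₂Y]) = (0.0803)·(0.00392)³ / ((0.524)³·(0.00293)²·(0.00807)) = 0.485
Q_c = 0.485 = K_c, so the system is already at equilibrium.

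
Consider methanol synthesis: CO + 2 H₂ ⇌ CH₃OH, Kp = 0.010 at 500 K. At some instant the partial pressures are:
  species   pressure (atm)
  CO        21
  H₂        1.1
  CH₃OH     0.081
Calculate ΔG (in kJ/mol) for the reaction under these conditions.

ΔG = -4.75 kJ/mol

Qp = P(CH₃OH) / (P(CO)·P(H₂)²) = (0.081) / ((21)·(1.1)²) = 0.00319
ΔG = RT ln(Qp/Kp) = (8.314 J mol⁻¹ K⁻¹)(500 K) × ln(0.00319/0.010)
   = (4.157 kJ/mol)(-1.143) = -4.75 kJ/mol
ΔG < 0, so the forward reaction is spontaneous (proceeds forward).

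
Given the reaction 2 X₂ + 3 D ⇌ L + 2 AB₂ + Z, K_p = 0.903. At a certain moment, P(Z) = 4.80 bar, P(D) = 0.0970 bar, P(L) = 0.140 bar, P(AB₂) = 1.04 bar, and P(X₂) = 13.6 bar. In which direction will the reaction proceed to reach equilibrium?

Q_p = P(L)·P(AB₂)²·P(Z) / (P(X₂)²·P(D)³) = (0.140)·(1.04)²·(4.80) / ((13.6)²·(0.0970)³) = 4.31
Q_p = 4.31 > K_p = 0.903, so the reverse reaction proceeds.

toward reactants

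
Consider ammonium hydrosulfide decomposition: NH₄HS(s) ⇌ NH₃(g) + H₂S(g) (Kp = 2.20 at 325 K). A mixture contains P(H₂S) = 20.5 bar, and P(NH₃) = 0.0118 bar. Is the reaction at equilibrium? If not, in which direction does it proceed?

(NH₄HS is a pure solid — omitted from Qp.)
Qp = P(NH₃)·P(H₂S) = (0.0118)·(20.5) = 0.242
Qp = 0.242 < Kp = 2.20, so the forward reaction proceeds.

toward products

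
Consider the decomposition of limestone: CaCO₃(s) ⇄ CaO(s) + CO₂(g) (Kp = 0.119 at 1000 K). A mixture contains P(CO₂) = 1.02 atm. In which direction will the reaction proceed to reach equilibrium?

toward reactants

(CaCO₃, CaO are pure solids — omitted from Qp.)
Qp = P(CO₂) = 1.02
Qp = 1.02 > Kp = 0.119, so the reverse reaction proceeds.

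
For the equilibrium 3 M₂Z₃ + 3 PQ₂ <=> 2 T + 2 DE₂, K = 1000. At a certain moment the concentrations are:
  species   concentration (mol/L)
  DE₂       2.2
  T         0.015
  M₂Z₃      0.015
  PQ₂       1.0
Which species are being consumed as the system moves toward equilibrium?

Q = [T]²·[DE₂]² / ([M₂Z₃]³·[PQ₂]³) = (0.015)²·(2.2)² / ((0.015)³·(1.0)³) = 320
Q = 320 < K = 1000: net forward reaction.

M₂Z₃, PQ₂ (reactants)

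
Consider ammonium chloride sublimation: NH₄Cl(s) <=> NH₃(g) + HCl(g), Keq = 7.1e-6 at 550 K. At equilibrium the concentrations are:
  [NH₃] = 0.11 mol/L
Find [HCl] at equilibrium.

[HCl] = 6.5e-5 mol/L

(NH₄Cl is a pure solid — omitted from Keq.)
At equilibrium, Keq = [NH₃]·[HCl] = 7.1e-6.
(0.11)·([HCl]) = 7.1e-6
[HCl] = 6.45e-5 = 6.5e-5 mol/L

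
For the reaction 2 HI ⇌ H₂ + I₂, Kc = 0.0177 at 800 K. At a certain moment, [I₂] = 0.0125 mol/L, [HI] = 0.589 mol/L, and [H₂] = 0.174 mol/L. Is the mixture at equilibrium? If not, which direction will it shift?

no; Q < K, reaction proceeds forward

Qc = [H₂]·[I₂] / [HI]² = (0.174)·(0.0125) / (0.589)² = 0.00627
Qc = 0.00627 < Kc = 0.0177: net forward reaction.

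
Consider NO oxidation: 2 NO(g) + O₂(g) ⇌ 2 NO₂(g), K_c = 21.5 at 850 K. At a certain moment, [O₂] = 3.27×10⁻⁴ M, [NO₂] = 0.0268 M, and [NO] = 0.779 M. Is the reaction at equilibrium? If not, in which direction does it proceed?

Q_c = [NO₂]² / ([NO]²·[O₂]) = (0.0268)² / ((0.779)²·(3.27×10⁻⁴)) = 3.62
Q_c = 3.62 < K_c = 21.5, so the forward reaction proceeds.

in the forward direction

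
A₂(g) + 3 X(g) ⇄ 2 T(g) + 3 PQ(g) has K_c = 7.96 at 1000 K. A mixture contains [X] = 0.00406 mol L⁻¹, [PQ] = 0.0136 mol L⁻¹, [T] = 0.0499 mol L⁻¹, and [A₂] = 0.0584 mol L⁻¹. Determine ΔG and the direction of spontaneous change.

ΔG = -13.3 kJ/mol; the forward reaction is spontaneous

Q_c = [T]²·[PQ]³ / ([A₂]·[X]³) = (0.0499)²·(0.0136)³ / ((0.0584)·(0.00406)³) = 1.60
ΔG = RT ln(Q_c/K_c) = (8.314 J mol⁻¹ K⁻¹)(1000 K) × ln(1.60/7.96)
   = (8.314 kJ/mol)(-1.604) = -13.3 kJ/mol
ΔG < 0, so the forward reaction is spontaneous (proceeds forward).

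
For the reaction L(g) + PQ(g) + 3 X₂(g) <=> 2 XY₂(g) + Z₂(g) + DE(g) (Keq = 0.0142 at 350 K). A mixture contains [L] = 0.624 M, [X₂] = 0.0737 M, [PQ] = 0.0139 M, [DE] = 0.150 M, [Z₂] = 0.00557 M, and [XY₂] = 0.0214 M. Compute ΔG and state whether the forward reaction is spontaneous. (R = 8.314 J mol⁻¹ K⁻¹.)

ΔG = 5.96 kJ/mol; the forward reaction is non-spontaneous

Q = [XY₂]²·[Z₂]·[DE] / ([L]·[PQ]·[X₂]³) = (0.0214)²·(0.00557)·(0.150) / ((0.624)·(0.0139)·(0.0737)³) = 0.110
ΔG = RT ln(Q/Keq) = (8.314 J mol⁻¹ K⁻¹)(350 K) × ln(0.110/0.0142)
   = (2.910 kJ/mol)(2.047) = 5.96 kJ/mol
ΔG > 0, so the forward reaction is non-spontaneous (proceeds in reverse).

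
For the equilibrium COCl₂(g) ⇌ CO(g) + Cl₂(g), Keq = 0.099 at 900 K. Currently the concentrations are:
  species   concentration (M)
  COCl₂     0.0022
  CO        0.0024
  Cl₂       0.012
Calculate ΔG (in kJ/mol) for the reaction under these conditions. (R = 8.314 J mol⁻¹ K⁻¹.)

Q = [CO]·[Cl₂] / [COCl₂] = (0.0024)·(0.012) / (0.0022) = 0.0131
ΔG = RT ln(Q/Keq) = (8.314 J mol⁻¹ K⁻¹)(900 K) × ln(0.0131/0.099)
   = (7.483 kJ/mol)(-2.023) = -15.1 kJ/mol
ΔG < 0, so the forward reaction is spontaneous (proceeds forward).

ΔG = -15.1 kJ/mol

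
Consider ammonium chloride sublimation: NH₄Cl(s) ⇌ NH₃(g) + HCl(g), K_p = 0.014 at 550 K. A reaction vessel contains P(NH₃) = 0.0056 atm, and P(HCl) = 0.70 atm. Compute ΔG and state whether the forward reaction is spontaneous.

ΔG = -5.82 kJ/mol; the forward reaction is spontaneous

(NH₄Cl is a pure solid — omitted from Q_p.)
Q_p = P(NH₃)·P(HCl) = (0.0056)·(0.70) = 0.00392
ΔG = RT ln(Q_p/K_p) = (8.314 J mol⁻¹ K⁻¹)(550 K) × ln(0.00392/0.014)
   = (4.573 kJ/mol)(-1.273) = -5.82 kJ/mol
ΔG < 0, so the forward reaction is spontaneous (proceeds forward).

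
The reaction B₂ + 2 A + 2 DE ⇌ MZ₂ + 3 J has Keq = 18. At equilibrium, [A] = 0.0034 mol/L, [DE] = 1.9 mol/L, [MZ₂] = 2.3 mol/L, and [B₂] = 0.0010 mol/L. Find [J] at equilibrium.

[J] = 0.0069 mol/L

At equilibrium, Keq = [MZ₂]·[J]³ / ([B₂]·[A]²·[DE]²) = 18.
(2.3)·([J])³ / ((0.0010)·(0.0034)²·(1.9)²) = 18
[J]³ = 3.27e-7 ⇒ [J] = 0.0069 mol/L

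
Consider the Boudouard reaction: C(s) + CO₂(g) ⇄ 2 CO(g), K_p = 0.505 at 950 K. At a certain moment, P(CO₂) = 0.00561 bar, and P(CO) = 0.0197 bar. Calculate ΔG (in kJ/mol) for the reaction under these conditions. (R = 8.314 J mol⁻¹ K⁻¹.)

ΔG = -15.7 kJ/mol

(C is a pure solid — omitted from Q_p.)
Q_p = P(CO)² / P(CO₂) = (0.0197)² / (0.00561) = 0.0692
ΔG = RT ln(Q_p/K_p) = (8.314 J mol⁻¹ K⁻¹)(950 K) × ln(0.0692/0.505)
   = (7.898 kJ/mol)(-1.988) = -15.7 kJ/mol
ΔG < 0, so the forward reaction is spontaneous (proceeds forward).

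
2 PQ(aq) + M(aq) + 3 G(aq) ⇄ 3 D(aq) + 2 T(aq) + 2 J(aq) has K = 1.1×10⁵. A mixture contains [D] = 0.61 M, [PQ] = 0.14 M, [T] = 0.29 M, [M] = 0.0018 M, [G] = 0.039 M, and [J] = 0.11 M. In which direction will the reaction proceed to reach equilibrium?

Q = [D]³·[T]²·[J]² / ([PQ]²·[M]·[G]³) = (0.61)³·(0.29)²·(0.11)² / ((0.14)²·(0.0018)·(0.039)³) = 1.1×10⁵
Q = 1.1×10⁵ = K, so the system is already at equilibrium.

no net change (already at equilibrium)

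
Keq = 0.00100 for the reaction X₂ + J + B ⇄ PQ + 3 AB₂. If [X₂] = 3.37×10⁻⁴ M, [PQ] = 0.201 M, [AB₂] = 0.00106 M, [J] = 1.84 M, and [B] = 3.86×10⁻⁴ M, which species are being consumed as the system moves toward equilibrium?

none (at equilibrium)

Q = [PQ]·[AB₂]³ / ([X₂]·[J]·[B]) = (0.201)·(0.00106)³ / ((3.37×10⁻⁴)·(1.84)·(3.86×10⁻⁴)) = 0.00100
Q = 0.00100 = Keq; the system is at equilibrium.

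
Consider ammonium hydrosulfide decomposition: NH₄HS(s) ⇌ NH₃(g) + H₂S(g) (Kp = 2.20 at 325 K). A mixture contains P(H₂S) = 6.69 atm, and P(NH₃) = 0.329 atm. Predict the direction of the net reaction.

neither direction; the system is at equilibrium

(NH₄HS is a pure solid — omitted from Qp.)
Qp = P(NH₃)·P(H₂S) = (0.329)·(6.69) = 2.20
Qp = 2.20 = Kp, so the system is already at equilibrium.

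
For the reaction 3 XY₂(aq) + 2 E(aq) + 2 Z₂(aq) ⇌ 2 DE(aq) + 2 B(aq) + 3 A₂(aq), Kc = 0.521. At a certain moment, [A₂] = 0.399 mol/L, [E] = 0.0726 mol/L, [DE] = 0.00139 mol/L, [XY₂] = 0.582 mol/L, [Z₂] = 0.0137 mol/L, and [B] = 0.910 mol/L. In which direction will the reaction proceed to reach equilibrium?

Qc = [DE]²·[B]²·[A₂]³ / ([XY₂]³·[E]²·[Z₂]²) = (0.00139)²·(0.910)²·(0.399)³ / ((0.582)³·(0.0726)²·(0.0137)²) = 0.521
Qc = 0.521 = Kc, so the system is already at equilibrium.

no net change (already at equilibrium)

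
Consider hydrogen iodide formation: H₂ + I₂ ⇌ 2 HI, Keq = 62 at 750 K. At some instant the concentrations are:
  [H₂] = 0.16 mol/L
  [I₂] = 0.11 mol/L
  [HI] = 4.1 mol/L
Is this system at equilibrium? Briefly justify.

Q = [HI]² / ([H₂]·[I₂]) = (4.1)² / ((0.16)·(0.11)) = 960
Q = 960 > Keq = 62: net reverse reaction.

no; Q > K, reaction proceeds in reverse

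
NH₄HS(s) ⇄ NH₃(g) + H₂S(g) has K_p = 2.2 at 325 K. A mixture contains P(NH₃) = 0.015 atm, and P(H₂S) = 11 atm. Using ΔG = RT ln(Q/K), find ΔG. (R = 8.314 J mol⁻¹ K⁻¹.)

ΔG = -7.00 kJ/mol

(NH₄HS is a pure solid — omitted from Q_p.)
Q_p = P(NH₃)·P(H₂S) = (0.015)·(11) = 0.165
ΔG = RT ln(Q_p/K_p) = (8.314 J mol⁻¹ K⁻¹)(325 K) × ln(0.165/2.2)
   = (2.702 kJ/mol)(-2.590) = -7.00 kJ/mol
ΔG < 0, so the forward reaction is spontaneous (proceeds forward).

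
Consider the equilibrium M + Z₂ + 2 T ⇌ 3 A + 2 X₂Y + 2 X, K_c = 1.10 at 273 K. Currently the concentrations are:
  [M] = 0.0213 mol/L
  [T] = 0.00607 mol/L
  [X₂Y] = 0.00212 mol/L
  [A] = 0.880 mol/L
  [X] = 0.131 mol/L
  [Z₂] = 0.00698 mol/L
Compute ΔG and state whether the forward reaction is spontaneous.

ΔG = 4.92 kJ/mol; the forward reaction is non-spontaneous

Q_c = [A]³·[X₂Y]²·[X]² / ([M]·[Z₂]·[T]²) = (0.880)³·(0.00212)²·(0.131)² / ((0.0213)·(0.00698)·(0.00607)²) = 9.60
ΔG = RT ln(Q_c/K_c) = (8.314 J mol⁻¹ K⁻¹)(273 K) × ln(9.60/1.10)
   = (2.270 kJ/mol)(2.166) = 4.92 kJ/mol
ΔG > 0, so the forward reaction is non-spontaneous (proceeds in reverse).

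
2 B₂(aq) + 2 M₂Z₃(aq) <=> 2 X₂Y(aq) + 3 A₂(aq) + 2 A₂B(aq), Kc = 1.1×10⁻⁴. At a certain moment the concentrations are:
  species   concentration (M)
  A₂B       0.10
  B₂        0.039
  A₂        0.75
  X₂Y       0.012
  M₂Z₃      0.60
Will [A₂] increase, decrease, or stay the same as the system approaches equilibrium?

Qc = [X₂Y]²·[A₂]³·[A₂B]² / ([B₂]²·[M₂Z₃]²) = (0.012)²·(0.75)³·(0.10)² / ((0.039)²·(0.60)²) = 0.0011
Qc = 0.0011 > Kc = 1.1×10⁻⁴: net reverse reaction.
A₂ is a product, so it decreases.

decrease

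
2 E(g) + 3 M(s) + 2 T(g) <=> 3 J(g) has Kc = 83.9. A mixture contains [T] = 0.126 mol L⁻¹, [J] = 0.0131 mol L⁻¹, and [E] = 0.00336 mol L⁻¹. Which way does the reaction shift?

(M is a pure solid — omitted from Qc.)
Qc = [J]³ / ([E]²·[T]²) = (0.0131)³ / ((0.00336)²·(0.126)²) = 12.5
Qc = 12.5 < Kc = 83.9, so the forward reaction proceeds.

to the right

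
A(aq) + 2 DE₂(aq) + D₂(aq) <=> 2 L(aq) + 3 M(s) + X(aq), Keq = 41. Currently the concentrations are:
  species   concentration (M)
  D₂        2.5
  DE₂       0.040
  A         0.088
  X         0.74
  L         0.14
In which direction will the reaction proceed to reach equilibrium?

(M is a pure solid — omitted from Q.)
Q = [L]²·[X] / ([A]·[DE₂]²·[D₂]) = (0.14)²·(0.74) / ((0.088)·(0.040)²·(2.5)) = 41
Q = 41 = Keq, so the system is already at equilibrium.

neither direction; the system is at equilibrium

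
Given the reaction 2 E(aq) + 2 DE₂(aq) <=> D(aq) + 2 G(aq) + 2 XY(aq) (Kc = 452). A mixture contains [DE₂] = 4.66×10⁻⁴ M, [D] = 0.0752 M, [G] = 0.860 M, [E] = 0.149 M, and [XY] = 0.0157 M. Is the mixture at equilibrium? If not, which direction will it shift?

Qc = [D]·[G]²·[XY]² / ([E]²·[DE₂]²) = (0.0752)·(0.860)²·(0.0157)² / ((0.149)²·(4.66×10⁻⁴)²) = 2840
Qc = 2840 > Kc = 452: net reverse reaction.

no; Q > K, reaction proceeds in reverse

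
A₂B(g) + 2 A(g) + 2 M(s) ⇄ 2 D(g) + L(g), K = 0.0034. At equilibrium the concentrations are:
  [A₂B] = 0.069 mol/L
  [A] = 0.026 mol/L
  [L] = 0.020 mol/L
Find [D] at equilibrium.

[D] = 0.0028 mol/L

(M is a pure solid — omitted from K.)
At equilibrium, K = [D]²·[L] / ([A₂B]·[A]²) = 0.0034.
([D])²·(0.020) / ((0.069)·(0.026)²) = 0.0034
[D]² = 7.93e-6 ⇒ [D] = 0.0028 mol/L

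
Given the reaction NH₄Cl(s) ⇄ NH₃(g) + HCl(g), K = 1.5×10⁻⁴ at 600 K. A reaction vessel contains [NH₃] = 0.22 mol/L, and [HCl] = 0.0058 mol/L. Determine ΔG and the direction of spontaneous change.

ΔG = 10.7 kJ/mol; the forward reaction is non-spontaneous

(NH₄Cl is a pure solid — omitted from Q.)
Q = [NH₃]·[HCl] = (0.22)·(0.0058) = 0.00128
ΔG = RT ln(Q/K) = (8.314 J mol⁻¹ K⁻¹)(600 K) × ln(0.00128/1.5×10⁻⁴)
   = (4.988 kJ/mol)(2.144) = 10.7 kJ/mol
ΔG > 0, so the forward reaction is non-spontaneous (proceeds in reverse).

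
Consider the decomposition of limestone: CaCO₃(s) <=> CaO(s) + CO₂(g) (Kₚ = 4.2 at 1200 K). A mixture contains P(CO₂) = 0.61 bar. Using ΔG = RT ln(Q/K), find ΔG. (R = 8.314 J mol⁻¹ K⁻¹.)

ΔG = -19.2 kJ/mol

(CaCO₃, CaO are pure solids — omitted from Qₚ.)
Qₚ = P(CO₂) = 0.610
ΔG = RT ln(Qₚ/Kₚ) = (8.314 J mol⁻¹ K⁻¹)(1200 K) × ln(0.610/4.2)
   = (9.977 kJ/mol)(-1.929) = -19.2 kJ/mol
ΔG < 0, so the forward reaction is spontaneous (proceeds forward).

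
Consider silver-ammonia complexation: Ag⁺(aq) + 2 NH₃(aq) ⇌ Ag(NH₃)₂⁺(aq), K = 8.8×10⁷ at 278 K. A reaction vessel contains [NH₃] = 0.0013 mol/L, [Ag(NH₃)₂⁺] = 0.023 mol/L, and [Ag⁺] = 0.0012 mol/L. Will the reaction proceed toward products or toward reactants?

Q = [Ag(NH₃)₂⁺] / ([Ag⁺]·[NH₃]²) = (0.023) / ((0.0012)·(0.0013)²) = 1.1×10⁷
Q = 1.1×10⁷ < K = 8.8×10⁷, so the forward reaction proceeds.

toward products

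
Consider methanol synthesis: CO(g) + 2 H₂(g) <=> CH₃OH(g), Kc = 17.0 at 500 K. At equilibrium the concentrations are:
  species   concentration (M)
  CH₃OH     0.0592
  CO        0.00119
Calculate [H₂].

[H₂] = 1.71 M

At equilibrium, Kc = [CH₃OH] / ([CO]·[H₂]²) = 17.0.
(0.0592) / ((0.00119)·([H₂])²) = 17.0
[H₂]² = 2.93 ⇒ [H₂] = 1.71 M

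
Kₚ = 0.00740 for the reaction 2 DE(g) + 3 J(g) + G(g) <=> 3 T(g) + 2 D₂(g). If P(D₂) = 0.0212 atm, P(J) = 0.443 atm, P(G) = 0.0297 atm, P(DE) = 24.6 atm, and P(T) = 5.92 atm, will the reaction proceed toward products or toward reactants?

Qₚ = P(T)³·P(D₂)² / (P(DE)²·P(J)³·P(G)) = (5.92)³·(0.0212)² / ((24.6)²·(0.443)³·(0.0297)) = 0.0597
Qₚ = 0.0597 > Kₚ = 0.00740, so the reverse reaction proceeds.

reverse (toward reactants)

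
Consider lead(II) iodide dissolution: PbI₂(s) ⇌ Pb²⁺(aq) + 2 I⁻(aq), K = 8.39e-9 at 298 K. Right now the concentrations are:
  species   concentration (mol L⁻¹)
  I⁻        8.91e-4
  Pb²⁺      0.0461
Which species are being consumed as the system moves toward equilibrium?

(PbI₂ is a pure solid — omitted from Q.)
Q = [Pb²⁺]·[I⁻]² = (0.0461)·(8.91e-4)² = 3.66e-8
Q = 3.66e-8 > K = 8.39e-9: net reverse reaction.

Pb²⁺, I⁻ (products)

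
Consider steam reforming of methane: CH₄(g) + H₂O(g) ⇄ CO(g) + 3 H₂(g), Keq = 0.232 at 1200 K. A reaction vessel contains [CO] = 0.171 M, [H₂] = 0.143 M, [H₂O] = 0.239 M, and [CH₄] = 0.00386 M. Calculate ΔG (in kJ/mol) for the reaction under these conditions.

Q = [CO]·[H₂]³ / ([CH₄]·[H₂O]) = (0.171)·(0.143)³ / ((0.00386)·(0.239)) = 0.542
ΔG = RT ln(Q/Keq) = (8.314 J mol⁻¹ K⁻¹)(1200 K) × ln(0.542/0.232)
   = (9.977 kJ/mol)(0.8485) = 8.47 kJ/mol
ΔG > 0, so the forward reaction is non-spontaneous (proceeds in reverse).

ΔG = 8.47 kJ/mol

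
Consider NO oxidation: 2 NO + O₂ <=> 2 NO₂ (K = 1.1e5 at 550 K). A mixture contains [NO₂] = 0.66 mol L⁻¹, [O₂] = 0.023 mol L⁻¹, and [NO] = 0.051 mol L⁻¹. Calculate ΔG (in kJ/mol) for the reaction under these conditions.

Q = [NO₂]² / ([NO]²·[O₂]) = (0.66)² / ((0.051)²·(0.023)) = 7280
ΔG = RT ln(Q/K) = (8.314 J mol⁻¹ K⁻¹)(550 K) × ln(7280/1.1e5)
   = (4.573 kJ/mol)(-2.715) = -12.4 kJ/mol
ΔG < 0, so the forward reaction is spontaneous (proceeds forward).

ΔG = -12.4 kJ/mol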